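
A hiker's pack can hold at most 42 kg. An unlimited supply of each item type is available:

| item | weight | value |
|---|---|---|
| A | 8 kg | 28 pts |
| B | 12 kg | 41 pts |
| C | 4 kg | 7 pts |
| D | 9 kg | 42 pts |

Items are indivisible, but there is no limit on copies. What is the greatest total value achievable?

175 pts

Best value-per-unit is D at 42/9; filling with it alone gives 4×42 = 168.
Optimal mix: 1×C + 4×D → weight 40, value 175.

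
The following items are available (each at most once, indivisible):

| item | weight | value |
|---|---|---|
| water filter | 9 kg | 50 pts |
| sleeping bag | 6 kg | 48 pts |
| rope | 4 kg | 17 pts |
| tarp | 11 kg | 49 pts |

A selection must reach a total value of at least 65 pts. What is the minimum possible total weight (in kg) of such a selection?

10

Subsets with value ≥ 65, sorted by total weight:
- sleeping bag+rope: weight 10, value 65
- water filter+rope: weight 13, value 67
Minimum weight: 10 kg.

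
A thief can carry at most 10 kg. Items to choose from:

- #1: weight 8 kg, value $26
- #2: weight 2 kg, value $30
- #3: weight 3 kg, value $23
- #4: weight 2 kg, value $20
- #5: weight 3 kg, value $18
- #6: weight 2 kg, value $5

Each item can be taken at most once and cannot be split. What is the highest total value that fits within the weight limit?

Check high-value combinations within 10 kg:
- #2+#3+#4+#5: weight 2+3+2+3=10, value 30+23+20+18=91
- #2+#3+#4+#6: weight 2+3+2+2=9, value 30+23+20+5=78
- #2+#3+#5+#6: weight 2+3+3+2=10, value 30+23+18+5=76
Best: $91.

$91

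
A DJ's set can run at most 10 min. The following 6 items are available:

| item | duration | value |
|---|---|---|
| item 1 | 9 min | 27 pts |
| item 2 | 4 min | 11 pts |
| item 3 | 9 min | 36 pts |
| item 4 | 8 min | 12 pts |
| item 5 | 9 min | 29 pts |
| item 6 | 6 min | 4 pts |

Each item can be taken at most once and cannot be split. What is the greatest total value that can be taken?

36 pts

This is a 0/1 knapsack; check combinations near the capacity.
- item 3: duration 9, value 36
- item 5: duration 9, value 29
- item 1: duration 9, value 27
- item 2+item 6: duration 4+6=10, value 11+4=15
- item 4: duration 8, value 12
Best: 36 pts.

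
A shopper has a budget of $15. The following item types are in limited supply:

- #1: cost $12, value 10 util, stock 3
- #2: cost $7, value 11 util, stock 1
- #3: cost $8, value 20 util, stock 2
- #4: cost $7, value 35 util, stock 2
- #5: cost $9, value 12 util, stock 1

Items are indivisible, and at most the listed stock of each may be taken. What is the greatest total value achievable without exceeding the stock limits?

70 util

Top feasible selections:
- 2×#4: cost 14, value 70
- 1×#3 + 1×#4: cost 15, value 55
- 1×#2 + 1×#4: cost 14, value 46
- 1×#4: cost 7, value 35
Best: 70 util.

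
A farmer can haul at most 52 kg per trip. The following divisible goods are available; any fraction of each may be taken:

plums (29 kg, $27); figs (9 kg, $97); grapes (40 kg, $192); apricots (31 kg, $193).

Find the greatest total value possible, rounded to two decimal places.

Take in order of value per unit:
- figs (97/9 per unit): all 9 → value 97, running total 97.00
- apricots (193/31 per unit): all 31 → value 193, running total 290.00
- grapes (192/40 per unit): 12 of 40 → value 12×192/40 = 57.6000, running total 347.60
Total 347.60.

347.60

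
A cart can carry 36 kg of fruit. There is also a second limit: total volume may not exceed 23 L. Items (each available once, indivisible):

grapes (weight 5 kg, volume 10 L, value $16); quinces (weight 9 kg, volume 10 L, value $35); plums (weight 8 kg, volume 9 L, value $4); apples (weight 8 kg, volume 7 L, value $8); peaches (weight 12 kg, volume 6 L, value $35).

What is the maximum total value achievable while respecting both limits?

Feasible sets respecting both limits:
- quinces+apples+peaches: weight 29, volume 23, value 78
- quinces+peaches: weight 21, volume 16, value 70
- grapes+apples+peaches: weight 25, volume 23, value 59
Best: $78.

$78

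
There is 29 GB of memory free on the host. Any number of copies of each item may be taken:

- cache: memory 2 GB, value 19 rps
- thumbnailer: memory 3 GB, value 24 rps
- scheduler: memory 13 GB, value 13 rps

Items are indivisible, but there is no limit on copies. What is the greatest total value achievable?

Best value-per-unit is cache at 19/2; filling with it alone gives 14×19 = 266.
Optimal mix: 13×cache + 1×thumbnailer → memory 29, value 271.

271 rps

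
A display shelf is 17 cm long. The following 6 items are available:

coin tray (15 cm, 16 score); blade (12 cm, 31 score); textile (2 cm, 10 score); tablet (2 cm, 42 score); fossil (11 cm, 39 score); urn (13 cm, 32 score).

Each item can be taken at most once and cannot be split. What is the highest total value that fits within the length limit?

Check high-value combinations within 17 cm:
- textile+tablet+fossil: length 2+2+11=15, value 10+42+39=91
- textile+tablet+urn: length 2+2+13=17, value 10+42+32=84
- blade+textile+tablet: length 12+2+2=16, value 31+10+42=83
- tablet+fossil: length 2+11=13, value 42+39=81
Best: 91 score.

91 score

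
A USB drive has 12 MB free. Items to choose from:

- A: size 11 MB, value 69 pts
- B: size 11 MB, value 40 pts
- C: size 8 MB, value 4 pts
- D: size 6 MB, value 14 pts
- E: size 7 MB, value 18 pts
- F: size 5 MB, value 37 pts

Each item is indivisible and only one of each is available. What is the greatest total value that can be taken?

69 pts

Check high-value combinations within 12 MB:
- A: size 11, value 69
- E+F: size 7+5=12, value 18+37=55
- D+F: size 6+5=11, value 14+37=51
- B: size 11, value 40
- F: size 5, value 37
Best: 69 pts.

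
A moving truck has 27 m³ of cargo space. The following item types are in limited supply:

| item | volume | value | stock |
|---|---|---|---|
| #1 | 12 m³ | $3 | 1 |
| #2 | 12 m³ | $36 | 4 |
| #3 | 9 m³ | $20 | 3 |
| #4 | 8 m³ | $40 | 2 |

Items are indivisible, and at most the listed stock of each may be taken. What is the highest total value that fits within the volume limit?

Top feasible selections:
- 1×#3 + 2×#4: volume 25, value 100
- 2×#4: volume 16, value 80
Best: $100.

$100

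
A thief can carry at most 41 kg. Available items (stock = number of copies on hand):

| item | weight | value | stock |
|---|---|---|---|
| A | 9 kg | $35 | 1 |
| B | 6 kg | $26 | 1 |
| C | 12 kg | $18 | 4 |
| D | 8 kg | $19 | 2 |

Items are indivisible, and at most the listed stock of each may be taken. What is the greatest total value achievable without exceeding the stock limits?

$99

Best selections within weight 41 and stock limits:
- 1×A + 1×B + 2×D: weight 31, value 99
- 1×A + 1×B + 1×C + 1×D: weight 35, value 98
- 1×A + 1×B + 2×C: weight 39, value 97
- 1×A + 1×C + 2×D: weight 37, value 91
Best: $99.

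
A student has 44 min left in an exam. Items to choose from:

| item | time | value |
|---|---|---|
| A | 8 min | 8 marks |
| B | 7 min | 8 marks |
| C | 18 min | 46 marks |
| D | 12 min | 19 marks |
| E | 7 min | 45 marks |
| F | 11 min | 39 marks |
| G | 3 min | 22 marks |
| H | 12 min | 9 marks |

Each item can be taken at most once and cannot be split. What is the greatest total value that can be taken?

152 marks

Check high-value combinations within 44 min:
- C+E+F+G: time 18+7+11+3=39, value 46+45+39+22=152
- B+C+E+F: time 7+18+7+11=43, value 8+46+45+39=138
- A+C+E+F: time 8+18+7+11=44, value 8+46+45+39=138
- B+D+E+F+G: time 7+12+7+11+3=40, value 8+19+45+39+22=133
- A+D+E+F+G: time 8+12+7+11+3=41, value 8+19+45+39+22=133
Best: 152 marks.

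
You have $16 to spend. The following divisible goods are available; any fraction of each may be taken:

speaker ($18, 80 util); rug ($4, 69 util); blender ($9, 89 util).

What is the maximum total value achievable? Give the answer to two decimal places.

Take in order of value per unit:
- rug (69/4 per unit): all 4 → value 69, running total 69.00
- blender (89/9 per unit): all 9 → value 89, running total 158.00
- speaker (80/18 per unit): 3 of 18 → value 3×80/18 = 13.3333, running total 171.33
Total 171.33.

171.33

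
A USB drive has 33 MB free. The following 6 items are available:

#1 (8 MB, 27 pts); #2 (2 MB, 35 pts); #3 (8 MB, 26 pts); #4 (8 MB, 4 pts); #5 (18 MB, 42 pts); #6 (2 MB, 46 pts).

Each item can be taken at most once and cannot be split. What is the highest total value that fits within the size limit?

150 pts

Check high-value combinations within 33 MB:
- #1+#2+#5+#6: size 8+2+18+2=30, value 27+35+42+46=150
- #2+#3+#5+#6: size 2+8+18+2=30, value 35+26+42+46=149
- #1+#2+#3+#4+#6: size 8+2+8+8+2=28, value 27+35+26+4+46=138
Best: 150 pts.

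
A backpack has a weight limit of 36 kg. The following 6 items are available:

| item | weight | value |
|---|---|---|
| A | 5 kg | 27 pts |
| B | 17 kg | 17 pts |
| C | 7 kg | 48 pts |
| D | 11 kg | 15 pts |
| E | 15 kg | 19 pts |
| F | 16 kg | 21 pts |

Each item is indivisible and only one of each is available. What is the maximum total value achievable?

Check high-value combinations within 36 kg:
- A+C+F: weight 5+7+16=28, value 27+48+21=96
- A+C+E: weight 5+7+15=27, value 27+48+19=94
- A+B+C: weight 5+17+7=29, value 27+17+48=92
- A+C+D: weight 5+7+11=23, value 27+48+15=90
Best: 96 pts.

96 pts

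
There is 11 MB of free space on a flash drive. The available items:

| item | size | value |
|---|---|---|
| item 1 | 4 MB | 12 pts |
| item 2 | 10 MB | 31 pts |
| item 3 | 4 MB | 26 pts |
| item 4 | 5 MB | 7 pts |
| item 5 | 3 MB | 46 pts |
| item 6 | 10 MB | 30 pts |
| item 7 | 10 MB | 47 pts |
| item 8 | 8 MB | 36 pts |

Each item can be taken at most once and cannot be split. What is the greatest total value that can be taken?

84 pts

Check high-value combinations within 11 MB:
- item 1+item 3+item 5: size 4+4+3=11, value 12+26+46=84
- item 5+item 8: size 3+8=11, value 46+36=82
- item 3+item 5: size 4+3=7, value 26+46=72
- item 1+item 5: size 4+3=7, value 12+46=58
- item 4+item 5: size 5+3=8, value 7+46=53
Best: 84 pts.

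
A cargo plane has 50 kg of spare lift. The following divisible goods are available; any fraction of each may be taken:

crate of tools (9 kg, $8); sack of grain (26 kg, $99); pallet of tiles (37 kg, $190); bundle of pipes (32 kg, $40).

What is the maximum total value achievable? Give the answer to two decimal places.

Take in order of value per unit:
- pallet of tiles (190/37 per unit): all 37 → value 190, running total 190.00
- sack of grain (99/26 per unit): 13 of 26 → value 13×99/26 = 49.5000, running total 239.50
Total 239.50.

239.50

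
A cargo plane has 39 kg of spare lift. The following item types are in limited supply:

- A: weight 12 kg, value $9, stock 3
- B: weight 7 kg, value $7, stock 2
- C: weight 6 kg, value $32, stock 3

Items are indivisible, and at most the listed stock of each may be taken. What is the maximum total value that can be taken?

Best selections within weight 39 and stock limits:
- 1×A + 1×B + 3×C: weight 37, value 112
- 2×B + 3×C: weight 32, value 110
- 1×A + 3×C: weight 30, value 105
- 1×B + 3×C: weight 25, value 103
Best: $112.

$112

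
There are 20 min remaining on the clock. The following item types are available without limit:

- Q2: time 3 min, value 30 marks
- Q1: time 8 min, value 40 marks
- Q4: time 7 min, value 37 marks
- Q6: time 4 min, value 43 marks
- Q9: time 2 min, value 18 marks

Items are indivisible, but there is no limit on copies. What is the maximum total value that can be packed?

215 marks

Best value-per-unit is Q6 at 43/4, and filling with it alone uses time 5×4=20. No mix of the others beats 5×43 = 215.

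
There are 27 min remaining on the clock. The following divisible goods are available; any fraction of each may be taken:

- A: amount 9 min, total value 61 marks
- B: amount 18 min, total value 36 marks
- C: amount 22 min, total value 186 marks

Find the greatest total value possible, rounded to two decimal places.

219.89

Take in order of value per unit:
- C (186/22 per unit): all 22 → value 186, running total 186.00
- A (61/9 per unit): 5 of 9 → value 5×61/9 = 33.8889, running total 219.89
Total 219.89.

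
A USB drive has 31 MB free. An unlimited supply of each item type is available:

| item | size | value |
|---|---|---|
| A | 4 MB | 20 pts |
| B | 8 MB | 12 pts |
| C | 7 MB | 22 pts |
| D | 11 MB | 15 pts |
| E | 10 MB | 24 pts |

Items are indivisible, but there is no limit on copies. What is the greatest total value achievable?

Best value-per-unit is A at 20/4; filling with it alone gives 7×20 = 140.
Optimal mix: 6×A + 1×C → size 31, value 142.

142 pts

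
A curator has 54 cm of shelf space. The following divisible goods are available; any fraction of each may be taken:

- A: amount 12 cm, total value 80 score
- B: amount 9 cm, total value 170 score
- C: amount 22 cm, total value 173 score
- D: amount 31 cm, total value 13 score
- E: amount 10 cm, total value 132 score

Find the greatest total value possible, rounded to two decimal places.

555.42

Take in order of value per unit:
- B (170/9 per unit): all 9 → value 170, running total 170.00
- E (132/10 per unit): all 10 → value 132, running total 302.00
- C (173/22 per unit): all 22 → value 173, running total 475.00
- A (80/12 per unit): all 12 → value 80, running total 555.00
- D (13/31 per unit): 1 of 31 → value 1×13/31 = 0.4194, running total 555.42
Total 555.42.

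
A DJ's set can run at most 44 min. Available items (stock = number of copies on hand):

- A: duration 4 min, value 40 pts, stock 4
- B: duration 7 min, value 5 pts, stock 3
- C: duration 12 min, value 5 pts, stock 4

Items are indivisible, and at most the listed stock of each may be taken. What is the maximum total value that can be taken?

Top feasible selections:
- 4×A + 3×B: duration 37, value 175
- 4×A + 2×B + 1×C: duration 42, value 175
- 4×A + 2×B: duration 30, value 170
Best: 175 pts.

175 pts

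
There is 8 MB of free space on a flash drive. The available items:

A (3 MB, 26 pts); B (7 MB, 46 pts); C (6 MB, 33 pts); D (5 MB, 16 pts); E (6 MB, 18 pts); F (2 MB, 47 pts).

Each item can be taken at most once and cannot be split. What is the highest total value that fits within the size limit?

80 pts

Check high-value combinations within 8 MB:
- C+F: size 6+2=8, value 33+47=80
- A+F: size 3+2=5, value 26+47=73
- E+F: size 6+2=8, value 18+47=65
- D+F: size 5+2=7, value 16+47=63
Best: 80 pts.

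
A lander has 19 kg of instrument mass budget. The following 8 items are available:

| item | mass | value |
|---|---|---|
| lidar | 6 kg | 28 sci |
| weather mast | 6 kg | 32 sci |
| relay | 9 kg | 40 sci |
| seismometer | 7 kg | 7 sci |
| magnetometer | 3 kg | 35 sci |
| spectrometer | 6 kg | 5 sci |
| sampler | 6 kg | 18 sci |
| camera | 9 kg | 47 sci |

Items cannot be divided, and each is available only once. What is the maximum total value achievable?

114 sci

Check high-value combinations within 19 kg:
- weather mast+magnetometer+camera: mass 6+3+9=18, value 32+35+47=114
- lidar+magnetometer+camera: mass 6+3+9=18, value 28+35+47=110
- weather mast+relay+magnetometer: mass 6+9+3=18, value 32+40+35=107
Best: 114 sci.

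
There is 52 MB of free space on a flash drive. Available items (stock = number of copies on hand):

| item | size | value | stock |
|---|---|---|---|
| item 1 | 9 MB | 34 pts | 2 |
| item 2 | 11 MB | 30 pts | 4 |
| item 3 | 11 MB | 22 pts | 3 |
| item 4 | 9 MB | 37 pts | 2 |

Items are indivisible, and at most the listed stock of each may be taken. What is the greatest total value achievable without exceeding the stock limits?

172 pts

Top feasible selections:
- 2×item 1 + 1×item 2 + 2×item 4: size 47, value 172
- 1×item 1 + 2×item 2 + 2×item 4: size 49, value 168
- 2×item 1 + 2×item 2 + 1×item 4: size 49, value 165
Best: 172 pts.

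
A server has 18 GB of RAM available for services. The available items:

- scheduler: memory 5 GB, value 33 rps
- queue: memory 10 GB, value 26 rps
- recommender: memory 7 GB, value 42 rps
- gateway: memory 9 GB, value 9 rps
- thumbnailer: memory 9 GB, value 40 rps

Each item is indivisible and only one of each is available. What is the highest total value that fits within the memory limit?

This is a 0/1 knapsack; check combinations near the capacity.
- recommender+thumbnailer: memory 7+9=16, value 42+40=82
- scheduler+recommender: memory 5+7=12, value 33+42=75
- scheduler+thumbnailer: memory 5+9=14, value 33+40=73
- queue+recommender: memory 10+7=17, value 26+42=68
- scheduler+queue: memory 5+10=15, value 33+26=59
Best: 82 rps.

82 rps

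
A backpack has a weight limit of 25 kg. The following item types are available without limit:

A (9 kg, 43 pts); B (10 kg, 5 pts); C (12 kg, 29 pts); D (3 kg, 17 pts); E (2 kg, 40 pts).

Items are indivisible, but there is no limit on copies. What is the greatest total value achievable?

Best value-per-unit is E at 40/2, and filling with it alone uses weight 12×2=24. No mix of the others beats 12×40 = 480.

480 pts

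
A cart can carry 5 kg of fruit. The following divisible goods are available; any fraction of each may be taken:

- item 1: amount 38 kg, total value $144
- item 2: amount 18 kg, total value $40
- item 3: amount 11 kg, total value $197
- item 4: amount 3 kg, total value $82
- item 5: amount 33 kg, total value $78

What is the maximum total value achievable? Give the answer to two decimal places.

117.82

Take in order of value per unit:
- item 4 (82/3 per unit): all 3 → value 82, running total 82.00
- item 3 (197/11 per unit): 2 of 11 → value 2×197/11 = 35.8182, running total 117.82
Total 117.82.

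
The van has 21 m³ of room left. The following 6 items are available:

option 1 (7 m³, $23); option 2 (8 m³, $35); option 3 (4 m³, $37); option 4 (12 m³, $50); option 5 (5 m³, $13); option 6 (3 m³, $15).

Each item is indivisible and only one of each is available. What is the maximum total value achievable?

$102

This is a 0/1 knapsack; check combinations near the capacity.
- option 3+option 4+option 6: volume 4+12+3=19, value 37+50+15=102
- option 2+option 3+option 5+option 6: volume 8+4+5+3=20, value 35+37+13+15=100
- option 3+option 4+option 5: volume 4+12+5=21, value 37+50+13=100
- option 1+option 2+option 3: volume 7+8+4=19, value 23+35+37=95
- option 1+option 3+option 5+option 6: volume 7+4+5+3=19, value 23+37+13+15=88
Best: $102.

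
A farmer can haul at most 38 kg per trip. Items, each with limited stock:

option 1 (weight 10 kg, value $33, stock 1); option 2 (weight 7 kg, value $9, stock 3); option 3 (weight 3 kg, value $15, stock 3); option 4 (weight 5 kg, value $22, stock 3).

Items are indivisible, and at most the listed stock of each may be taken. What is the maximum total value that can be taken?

$144

Top feasible selections:
- 1×option 1 + 3×option 3 + 3×option 4: weight 34, value 144
- 1×option 1 + 1×option 2 + 2×option 3 + 3×option 4: weight 38, value 138
- 1×option 1 + 1×option 2 + 3×option 3 + 2×option 4: weight 36, value 131
Best: $144.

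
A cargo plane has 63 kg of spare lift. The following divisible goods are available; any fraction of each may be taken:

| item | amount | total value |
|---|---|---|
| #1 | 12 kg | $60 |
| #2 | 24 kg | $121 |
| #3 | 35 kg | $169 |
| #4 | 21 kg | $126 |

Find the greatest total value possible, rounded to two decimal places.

Take in order of value per unit:
- #4 (126/21 per unit): all 21 → value 126, running total 126.00
- #2 (121/24 per unit): all 24 → value 121, running total 247.00
- #1 (60/12 per unit): all 12 → value 60, running total 307.00
- #3 (169/35 per unit): 6 of 35 → value 6×169/35 = 28.9714, running total 335.97
Total 335.97.

335.97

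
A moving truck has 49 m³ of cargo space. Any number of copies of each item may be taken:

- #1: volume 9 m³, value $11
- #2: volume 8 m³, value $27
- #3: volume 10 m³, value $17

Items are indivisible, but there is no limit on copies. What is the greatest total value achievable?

Best value-per-unit is #2 at 27/8, and filling with it alone uses volume 6×8=48. No mix of the others beats 6×27 = 162.

$162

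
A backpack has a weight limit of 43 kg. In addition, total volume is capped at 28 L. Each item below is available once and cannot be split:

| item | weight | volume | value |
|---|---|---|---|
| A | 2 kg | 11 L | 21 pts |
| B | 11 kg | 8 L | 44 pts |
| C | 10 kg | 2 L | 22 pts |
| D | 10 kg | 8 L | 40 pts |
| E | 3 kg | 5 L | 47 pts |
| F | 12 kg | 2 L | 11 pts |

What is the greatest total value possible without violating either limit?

Feasible sets respecting both limits:
- B+C+D+E: weight 34, volume 23, value 153
- A+B+C+E+F: weight 38, volume 28, value 145
- B+D+E+F: weight 36, volume 23, value 142
- A+C+D+E+F: weight 37, volume 28, value 141
Best: 153 pts.

153 pts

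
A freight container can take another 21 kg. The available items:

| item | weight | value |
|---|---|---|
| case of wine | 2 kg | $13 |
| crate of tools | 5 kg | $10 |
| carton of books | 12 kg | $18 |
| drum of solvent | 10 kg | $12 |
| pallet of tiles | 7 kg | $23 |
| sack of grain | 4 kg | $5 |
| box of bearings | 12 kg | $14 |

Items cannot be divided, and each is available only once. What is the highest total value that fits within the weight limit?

Check high-value combinations within 21 kg:
- case of wine+carton of books+pallet of tiles: weight 2+12+7=21, value 13+18+23=54
- case of wine+crate of tools+pallet of tiles+sack of grain: weight 2+5+7+4=18, value 13+10+23+5=51
- case of wine+pallet of tiles+box of bearings: weight 2+7+12=21, value 13+23+14=50
Best: $54.

$54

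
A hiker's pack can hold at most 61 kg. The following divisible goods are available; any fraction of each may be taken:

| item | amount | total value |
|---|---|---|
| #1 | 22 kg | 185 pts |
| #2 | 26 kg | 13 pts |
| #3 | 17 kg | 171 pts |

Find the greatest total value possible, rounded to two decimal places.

Take in order of value per unit:
- #3 (171/17 per unit): all 17 → value 171, running total 171.00
- #1 (185/22 per unit): all 22 → value 185, running total 356.00
- #2 (13/26 per unit): 22 of 26 → value 22×13/26 = 11.0000, running total 367.00
Total 367.00.

367.00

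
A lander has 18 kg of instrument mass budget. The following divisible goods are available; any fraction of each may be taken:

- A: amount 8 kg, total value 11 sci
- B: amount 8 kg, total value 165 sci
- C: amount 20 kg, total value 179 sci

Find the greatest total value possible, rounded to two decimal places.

254.50

Take in order of value per unit:
- B (165/8 per unit): all 8 → value 165, running total 165.00
- C (179/20 per unit): 10 of 20 → value 10×179/20 = 89.5000, running total 254.50
Total 254.50.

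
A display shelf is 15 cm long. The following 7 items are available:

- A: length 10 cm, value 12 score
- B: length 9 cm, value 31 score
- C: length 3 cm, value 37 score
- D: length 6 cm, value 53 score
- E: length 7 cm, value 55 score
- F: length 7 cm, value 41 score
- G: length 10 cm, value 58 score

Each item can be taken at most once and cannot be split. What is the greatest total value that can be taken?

108 score

Check high-value combinations within 15 cm:
- D+E: length 6+7=13, value 53+55=108
- E+F: length 7+7=14, value 55+41=96
- C+G: length 3+10=13, value 37+58=95
- D+F: length 6+7=13, value 53+41=94
Best: 108 score.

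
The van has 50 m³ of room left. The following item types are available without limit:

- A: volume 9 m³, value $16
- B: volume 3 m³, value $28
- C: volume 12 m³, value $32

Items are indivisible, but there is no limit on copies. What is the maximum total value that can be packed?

$448

Best value-per-unit is B at 28/3, and filling with it alone uses volume 16×3=48. No mix of the others beats 16×28 = 448.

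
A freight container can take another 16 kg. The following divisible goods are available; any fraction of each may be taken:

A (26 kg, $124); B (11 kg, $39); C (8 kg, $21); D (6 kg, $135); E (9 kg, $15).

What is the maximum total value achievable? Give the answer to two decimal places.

Take in order of value per unit:
- D (135/6 per unit): all 6 → value 135, running total 135.00
- A (124/26 per unit): 10 of 26 → value 10×124/26 = 47.6923, running total 182.69
Total 182.69.

182.69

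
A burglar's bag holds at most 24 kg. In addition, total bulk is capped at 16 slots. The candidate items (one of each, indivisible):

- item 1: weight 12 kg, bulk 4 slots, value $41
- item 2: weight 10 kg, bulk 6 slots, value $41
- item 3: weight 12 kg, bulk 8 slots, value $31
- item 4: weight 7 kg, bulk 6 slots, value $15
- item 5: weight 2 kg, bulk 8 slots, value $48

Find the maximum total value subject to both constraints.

Feasible sets respecting both limits:
- item 1+item 5: weight 14, bulk 12, value 89
- item 2+item 5: weight 12, bulk 14, value 89
- item 1+item 2: weight 22, bulk 10, value 82
- item 3+item 5: weight 14, bulk 16, value 79
Best: $89.

$89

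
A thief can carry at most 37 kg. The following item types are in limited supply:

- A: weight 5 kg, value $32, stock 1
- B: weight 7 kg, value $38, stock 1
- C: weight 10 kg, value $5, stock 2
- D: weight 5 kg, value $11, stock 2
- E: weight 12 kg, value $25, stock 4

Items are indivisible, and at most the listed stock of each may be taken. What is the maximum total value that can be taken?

Best selections within weight 37 and stock limits:
- 1×A + 1×B + 2×E: weight 36, value 120
- 1×A + 1×B + 2×D + 1×E: weight 34, value 117
Best: $120.

$120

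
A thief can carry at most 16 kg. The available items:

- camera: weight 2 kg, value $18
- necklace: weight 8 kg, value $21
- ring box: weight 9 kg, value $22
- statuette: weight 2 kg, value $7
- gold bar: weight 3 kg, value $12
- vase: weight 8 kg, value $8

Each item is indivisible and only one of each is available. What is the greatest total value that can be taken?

$59

Check high-value combinations within 16 kg:
- camera+ring box+statuette+gold bar: weight 2+9+2+3=16, value 18+22+7+12=59
- camera+necklace+statuette+gold bar: weight 2+8+2+3=15, value 18+21+7+12=58
- camera+ring box+gold bar: weight 2+9+3=14, value 18+22+12=52
Best: $59.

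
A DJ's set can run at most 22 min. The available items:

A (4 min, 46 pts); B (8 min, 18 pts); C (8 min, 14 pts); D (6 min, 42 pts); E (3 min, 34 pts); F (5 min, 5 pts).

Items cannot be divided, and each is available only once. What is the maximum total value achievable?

Check high-value combinations within 22 min:
- A+B+D+E: duration 4+8+6+3=21, value 46+18+42+34=140
- A+C+D+E: duration 4+8+6+3=21, value 46+14+42+34=136
- A+D+E+F: duration 4+6+3+5=18, value 46+42+34+5=127
- A+D+E: duration 4+6+3=13, value 46+42+34=122
- A+B+D: duration 4+8+6=18, value 46+18+42=106
Best: 140 pts.

140 pts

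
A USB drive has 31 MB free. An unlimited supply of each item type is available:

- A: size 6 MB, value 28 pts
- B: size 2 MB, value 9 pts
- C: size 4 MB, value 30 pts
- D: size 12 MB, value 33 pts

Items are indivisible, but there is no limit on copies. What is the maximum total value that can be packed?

219 pts

Best value-per-unit is C at 30/4; filling with it alone gives 7×30 = 210.
Optimal mix: 1×B + 7×C → size 30, value 219.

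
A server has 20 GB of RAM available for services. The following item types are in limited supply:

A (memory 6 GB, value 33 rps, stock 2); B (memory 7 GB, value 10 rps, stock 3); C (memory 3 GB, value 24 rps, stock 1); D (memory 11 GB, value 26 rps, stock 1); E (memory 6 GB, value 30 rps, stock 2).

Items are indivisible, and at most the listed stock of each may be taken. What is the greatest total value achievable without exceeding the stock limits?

96 rps

Best selections within memory 20 and stock limits:
- 2×A + 1×E: memory 18, value 96
- 1×A + 2×E: memory 18, value 93
- 2×A + 1×C: memory 15, value 90
Best: 96 rps.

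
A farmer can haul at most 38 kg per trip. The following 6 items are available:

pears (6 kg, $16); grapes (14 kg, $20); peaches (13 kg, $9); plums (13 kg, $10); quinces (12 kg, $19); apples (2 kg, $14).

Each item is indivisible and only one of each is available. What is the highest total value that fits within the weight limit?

$69

Check high-value combinations within 38 kg:
- pears+grapes+quinces+apples: weight 6+14+12+2=34, value 16+20+19+14=69
- pears+grapes+plums+apples: weight 6+14+13+2=35, value 16+20+10+14=60
- pears+plums+quinces+apples: weight 6+13+12+2=33, value 16+10+19+14=59
- pears+grapes+peaches+apples: weight 6+14+13+2=35, value 16+20+9+14=59
- pears+peaches+quinces+apples: weight 6+13+12+2=33, value 16+9+19+14=58
Best: $69.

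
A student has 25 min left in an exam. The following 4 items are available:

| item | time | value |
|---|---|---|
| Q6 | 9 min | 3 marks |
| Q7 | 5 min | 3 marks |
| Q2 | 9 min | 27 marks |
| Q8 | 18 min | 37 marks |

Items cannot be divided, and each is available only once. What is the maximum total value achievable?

This is a 0/1 knapsack; check combinations near the capacity.
- Q7+Q8: time 5+18=23, value 3+37=40
- Q8: time 18, value 37
- Q6+Q7+Q2: time 9+5+9=23, value 3+3+27=33
- Q7+Q2: time 5+9=14, value 3+27=30
- Q6+Q2: time 9+9=18, value 3+27=30
Best: 40 marks.

40 marks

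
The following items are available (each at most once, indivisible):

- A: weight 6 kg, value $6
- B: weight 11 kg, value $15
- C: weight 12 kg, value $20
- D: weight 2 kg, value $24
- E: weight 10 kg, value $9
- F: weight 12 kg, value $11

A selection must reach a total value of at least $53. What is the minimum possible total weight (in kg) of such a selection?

Subsets with value ≥ 53, sorted by total weight:
- C+D+E: weight 24, value 53
- B+C+D: weight 25, value 59
Minimum weight: 24 kg.

24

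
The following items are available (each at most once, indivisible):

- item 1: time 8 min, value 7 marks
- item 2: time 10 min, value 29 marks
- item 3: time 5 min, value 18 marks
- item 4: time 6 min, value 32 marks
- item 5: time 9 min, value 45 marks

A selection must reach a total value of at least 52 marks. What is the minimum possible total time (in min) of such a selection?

14

Subsets with value ≥ 52, sorted by total time:
- item 3+item 5: time 14, value 63
- item 4+item 5: time 15, value 77
- item 2+item 4: time 16, value 61
Minimum time: 14 min.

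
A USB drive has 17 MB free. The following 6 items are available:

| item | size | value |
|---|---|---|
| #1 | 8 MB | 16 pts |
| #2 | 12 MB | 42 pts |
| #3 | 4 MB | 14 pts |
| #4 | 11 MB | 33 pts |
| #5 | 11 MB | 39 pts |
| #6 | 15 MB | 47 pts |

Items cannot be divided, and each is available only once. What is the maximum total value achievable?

56 pts

Check high-value combinations within 17 MB:
- #2+#3: size 12+4=16, value 42+14=56
- #3+#5: size 4+11=15, value 14+39=53
- #3+#4: size 4+11=15, value 14+33=47
- #6: size 15, value 47
- #2: size 12, value 42
Best: 56 pts.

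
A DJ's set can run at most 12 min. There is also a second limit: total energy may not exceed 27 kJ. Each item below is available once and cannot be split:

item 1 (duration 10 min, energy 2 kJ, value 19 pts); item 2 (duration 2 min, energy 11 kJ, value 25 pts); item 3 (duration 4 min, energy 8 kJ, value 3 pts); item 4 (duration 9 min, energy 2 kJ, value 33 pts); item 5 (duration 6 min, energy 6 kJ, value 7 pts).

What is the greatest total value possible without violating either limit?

Feasible sets respecting both limits:
- item 2+item 4: duration 11, energy 13, value 58
- item 1+item 2: duration 12, energy 13, value 44
- item 2+item 3+item 5: duration 12, energy 25, value 35
Best: 58 pts.

58 pts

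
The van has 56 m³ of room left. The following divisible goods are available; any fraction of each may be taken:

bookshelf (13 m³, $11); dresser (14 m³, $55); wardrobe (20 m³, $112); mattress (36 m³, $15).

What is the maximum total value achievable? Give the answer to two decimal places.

181.75

Take in order of value per unit:
- wardrobe (112/20 per unit): all 20 → value 112, running total 112.00
- dresser (55/14 per unit): all 14 → value 55, running total 167.00
- bookshelf (11/13 per unit): all 13 → value 11, running total 178.00
- mattress (15/36 per unit): 9 of 36 → value 9×15/36 = 3.7500, running total 181.75
Total 181.75.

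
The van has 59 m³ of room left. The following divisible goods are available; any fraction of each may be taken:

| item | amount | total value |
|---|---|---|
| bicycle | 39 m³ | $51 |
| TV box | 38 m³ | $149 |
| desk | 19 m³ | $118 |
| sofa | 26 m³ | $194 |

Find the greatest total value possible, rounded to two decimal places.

366.89

Take in order of value per unit:
- sofa (194/26 per unit): all 26 → value 194, running total 194.00
- desk (118/19 per unit): all 19 → value 118, running total 312.00
- TV box (149/38 per unit): 14 of 38 → value 14×149/38 = 54.8947, running total 366.89
Total 366.89.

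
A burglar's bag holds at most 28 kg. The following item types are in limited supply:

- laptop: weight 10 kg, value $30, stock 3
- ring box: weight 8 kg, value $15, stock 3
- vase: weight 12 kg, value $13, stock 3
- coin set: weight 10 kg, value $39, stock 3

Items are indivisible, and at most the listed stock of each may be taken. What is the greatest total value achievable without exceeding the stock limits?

Top feasible selections:
- 1×ring box + 2×coin set: weight 28, value 93
- 1×laptop + 1×ring box + 1×coin set: weight 28, value 84
- 2×coin set: weight 20, value 78
- 2×laptop + 1×ring box: weight 28, value 75
Best: $93.

$93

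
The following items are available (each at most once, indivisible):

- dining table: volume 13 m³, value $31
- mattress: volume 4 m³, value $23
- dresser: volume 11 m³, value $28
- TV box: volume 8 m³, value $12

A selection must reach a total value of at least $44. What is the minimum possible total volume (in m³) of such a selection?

Subsets with value ≥ 44, sorted by total volume:
- mattress+dresser: volume 15, value 51
- dining table+mattress: volume 17, value 54
Minimum volume: 15 m³.

15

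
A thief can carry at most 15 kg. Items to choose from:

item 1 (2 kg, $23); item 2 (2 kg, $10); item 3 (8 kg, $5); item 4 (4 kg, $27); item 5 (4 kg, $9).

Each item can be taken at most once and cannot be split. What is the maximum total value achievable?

$69

This is a 0/1 knapsack; check combinations near the capacity.
- item 1+item 2+item 4+item 5: weight 2+2+4+4=12, value 23+10+27+9=69
- item 1+item 2+item 4: weight 2+2+4=8, value 23+10+27=60
- item 1+item 4+item 5: weight 2+4+4=10, value 23+27+9=59
- item 1+item 3+item 4: weight 2+8+4=14, value 23+5+27=55
Best: $69.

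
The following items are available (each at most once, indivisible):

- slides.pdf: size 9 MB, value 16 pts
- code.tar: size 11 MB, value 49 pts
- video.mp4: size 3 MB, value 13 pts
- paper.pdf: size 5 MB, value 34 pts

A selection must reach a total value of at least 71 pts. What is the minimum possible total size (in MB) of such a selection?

Subsets with value ≥ 71, sorted by total size:
- code.tar+paper.pdf: size 16, value 83
- code.tar+video.mp4+paper.pdf: size 19, value 96
Minimum size: 16 MB.

16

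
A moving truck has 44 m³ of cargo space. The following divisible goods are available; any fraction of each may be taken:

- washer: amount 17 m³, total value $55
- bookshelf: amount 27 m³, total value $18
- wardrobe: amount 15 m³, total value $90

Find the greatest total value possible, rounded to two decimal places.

153.00

Take in order of value per unit:
- wardrobe (90/15 per unit): all 15 → value 90, running total 90.00
- washer (55/17 per unit): all 17 → value 55, running total 145.00
- bookshelf (18/27 per unit): 12 of 27 → value 12×18/27 = 8.0000, running total 153.00
Total 153.00.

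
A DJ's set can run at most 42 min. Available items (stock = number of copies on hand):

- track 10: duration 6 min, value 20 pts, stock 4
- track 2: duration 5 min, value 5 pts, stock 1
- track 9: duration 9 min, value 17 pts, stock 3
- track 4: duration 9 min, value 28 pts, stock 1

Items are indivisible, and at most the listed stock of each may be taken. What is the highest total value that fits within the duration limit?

Top feasible selections:
- 4×track 10 + 1×track 9 + 1×track 4: duration 42, value 125
- 4×track 10 + 2×track 9: duration 42, value 114
Best: 125 pts.

125 pts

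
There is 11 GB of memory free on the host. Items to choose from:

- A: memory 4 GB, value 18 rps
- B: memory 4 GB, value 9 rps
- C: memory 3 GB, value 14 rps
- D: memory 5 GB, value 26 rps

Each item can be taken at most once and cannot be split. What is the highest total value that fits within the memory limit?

Check high-value combinations within 11 GB:
- A+D: memory 4+5=9, value 18+26=44
- A+B+C: memory 4+4+3=11, value 18+9+14=41
- C+D: memory 3+5=8, value 14+26=40
- B+D: memory 4+5=9, value 9+26=35
Best: 44 rps.

44 rps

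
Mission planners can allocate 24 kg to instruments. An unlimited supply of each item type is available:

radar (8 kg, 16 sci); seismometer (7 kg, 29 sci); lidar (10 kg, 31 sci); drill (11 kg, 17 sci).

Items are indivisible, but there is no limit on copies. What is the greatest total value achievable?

Best value-per-unit is seismometer at 29/7; filling with it alone gives 3×29 = 87.
Optimal mix: 2×seismometer + 1×lidar → mass 24, value 89.

89 sci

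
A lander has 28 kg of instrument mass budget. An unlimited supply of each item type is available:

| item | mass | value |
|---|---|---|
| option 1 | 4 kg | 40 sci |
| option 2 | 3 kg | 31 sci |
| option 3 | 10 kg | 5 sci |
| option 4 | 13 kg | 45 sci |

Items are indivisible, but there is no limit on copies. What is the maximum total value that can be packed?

Best value-per-unit is option 2 at 31/3; filling with it alone gives 9×31 = 279.
Optimal mix: 1×option 1 + 8×option 2 → mass 28, value 288.

288 sci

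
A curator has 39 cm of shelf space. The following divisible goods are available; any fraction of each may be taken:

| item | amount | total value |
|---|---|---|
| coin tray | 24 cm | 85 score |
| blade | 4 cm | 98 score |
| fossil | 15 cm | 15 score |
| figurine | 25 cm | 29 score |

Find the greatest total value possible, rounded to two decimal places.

Take in order of value per unit:
- blade (98/4 per unit): all 4 → value 98, running total 98.00
- coin tray (85/24 per unit): all 24 → value 85, running total 183.00
- figurine (29/25 per unit): 11 of 25 → value 11×29/25 = 12.7600, running total 195.76
Total 195.76.

195.76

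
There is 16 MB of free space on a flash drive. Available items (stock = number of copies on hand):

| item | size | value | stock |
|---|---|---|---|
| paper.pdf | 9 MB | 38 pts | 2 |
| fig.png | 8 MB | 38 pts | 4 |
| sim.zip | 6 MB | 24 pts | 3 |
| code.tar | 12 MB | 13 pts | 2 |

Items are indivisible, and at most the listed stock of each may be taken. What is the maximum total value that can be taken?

Best selections within size 16 and stock limits:
- 2×fig.png: size 16, value 76
- 1×fig.png + 1×sim.zip: size 14, value 62
- 1×paper.pdf + 1×sim.zip: size 15, value 62
Best: 76 pts.

76 pts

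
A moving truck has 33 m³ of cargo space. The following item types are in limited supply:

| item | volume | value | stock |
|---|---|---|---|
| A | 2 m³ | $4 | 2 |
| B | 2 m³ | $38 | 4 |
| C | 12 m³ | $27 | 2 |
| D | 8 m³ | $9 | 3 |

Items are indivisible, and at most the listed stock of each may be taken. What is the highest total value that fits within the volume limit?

Top feasible selections:
- 4×B + 2×C: volume 32, value 206
- 2×A + 4×B + 1×C + 1×D: volume 32, value 196
- 1×A + 4×B + 1×C + 1×D: volume 30, value 192
- 4×B + 1×C + 1×D: volume 28, value 188
Best: $206.

$206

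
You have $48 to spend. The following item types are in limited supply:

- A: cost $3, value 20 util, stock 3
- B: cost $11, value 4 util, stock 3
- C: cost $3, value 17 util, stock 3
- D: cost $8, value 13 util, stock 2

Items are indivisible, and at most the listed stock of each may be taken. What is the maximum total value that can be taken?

Top feasible selections:
- 3×A + 1×B + 3×C + 2×D: cost 45, value 141
- 3×A + 3×C + 2×D: cost 34, value 137
- 3×A + 2×B + 3×C + 1×D: cost 48, value 132
- 3×A + 1×B + 3×C + 1×D: cost 37, value 128
Best: 141 util.

141 util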